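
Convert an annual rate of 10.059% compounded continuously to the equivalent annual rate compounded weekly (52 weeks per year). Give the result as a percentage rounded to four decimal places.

EAR under continuous compounding: e^0.10059 − 1 = 0.105823.
Solve (1 + r/52)^52 = 1.105823: r/52 = 1.105823^(1/52) − 1 = 0.001936, so r = 0.100687 = 10.0687%.

10.0687%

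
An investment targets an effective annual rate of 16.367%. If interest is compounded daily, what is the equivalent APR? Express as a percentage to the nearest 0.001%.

(1 + r/365)^365 − 1 = 0.16367, so 1 + r/365 = 1.16367^(1/365).
r/365 = 0.000415, so r = 0.151610 = 15.161%.

15.161%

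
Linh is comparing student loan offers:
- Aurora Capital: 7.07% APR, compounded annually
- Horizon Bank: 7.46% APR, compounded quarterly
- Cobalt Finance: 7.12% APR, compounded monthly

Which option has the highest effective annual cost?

Horizon Bank

Aurora Capital: compounded annually, EAR = 7.070%
Horizon Bank: (1 + 0.0746/4)^4 − 1 = 7.671%
Cobalt Finance: (1 + 0.0712/12)^12 − 1 = 7.357%
The highest effective annual rate is Horizon Bank at 7.671%.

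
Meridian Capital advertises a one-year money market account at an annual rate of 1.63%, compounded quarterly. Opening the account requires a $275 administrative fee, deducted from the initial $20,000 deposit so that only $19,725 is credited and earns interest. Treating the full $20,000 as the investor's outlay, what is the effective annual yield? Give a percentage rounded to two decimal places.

0.24%

Value after one year: 19,725 × (1 + 0.0163/4)^4 = 19,725 × 1.016400 = $20,048.49.
Effective yield on the $20,000 outlay: 20,048.49 / 20,000 − 1 = 0.002424 = 0.24%.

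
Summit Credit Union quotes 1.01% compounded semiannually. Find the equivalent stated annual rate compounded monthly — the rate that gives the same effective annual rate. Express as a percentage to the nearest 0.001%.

EAR = (1 + 0.0101/2)^2 − 1 = 0.010126.
Solve (1 + r/12)^12 = 1.010126: r/12 = 1.010126^(1/12) − 1 = 0.000840, so r = 0.010079 = 1.008%.

1.008%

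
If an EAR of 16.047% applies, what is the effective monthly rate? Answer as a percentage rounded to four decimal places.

1.2479%

The per-month rate i satisfies (1 + i)^12 = 1 + 0.16047.
i = 1.16047^(1/12) − 1 = 0.0124793 = 1.2479%.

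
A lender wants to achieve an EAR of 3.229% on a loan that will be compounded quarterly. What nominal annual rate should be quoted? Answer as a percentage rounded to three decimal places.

(1 + r/4)^4 − 1 = 0.03229, so 1 + r/4 = 1.03229^(1/4).
r/4 = 0.007977, so r = 0.031906 = 3.191%.

3.191%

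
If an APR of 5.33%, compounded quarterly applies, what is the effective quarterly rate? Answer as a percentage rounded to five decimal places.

With a nominal annual rate compounded quarterly, the periodic rate is the nominal rate divided by 4.
i = 0.0533 / 4 = 0.0133250 = 1.33250%.

1.33250%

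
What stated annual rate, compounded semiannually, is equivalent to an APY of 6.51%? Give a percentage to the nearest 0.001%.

(1 + r/2)^2 − 1 = 0.0651, so 1 + r/2 = 1.0651^(1/2).
r/2 = 0.032037, so r = 0.064074 = 6.407%.

6.407%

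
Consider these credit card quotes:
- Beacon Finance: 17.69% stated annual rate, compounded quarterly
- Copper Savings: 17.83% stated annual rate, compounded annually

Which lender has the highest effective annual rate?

Beacon Finance: (1 + 0.1769/4)^4 − 1 = 18.898%
Copper Savings: compounded annually, EAR = 17.830%
The highest effective annual rate is Beacon Finance at 18.898%.

Beacon Finance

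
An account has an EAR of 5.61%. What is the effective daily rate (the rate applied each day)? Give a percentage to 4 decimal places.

The per-day rate i satisfies (1 + i)^365 = 1 + 0.0561.
i = 1.0561^(1/365) − 1 = 0.0001496 = 0.0150%.

0.0150%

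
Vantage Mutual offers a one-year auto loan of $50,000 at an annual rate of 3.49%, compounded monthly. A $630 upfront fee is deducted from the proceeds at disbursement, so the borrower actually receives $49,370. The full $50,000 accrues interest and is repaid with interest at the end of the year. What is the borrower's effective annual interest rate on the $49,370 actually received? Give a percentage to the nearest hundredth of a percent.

Amount owed after one year: 50,000 × (1 + 0.0349/12)^12 = 50,000 × 1.035464 = $51,773.19.
Effective rate on net proceeds: 51,773.19 / 49,370 − 1 = 0.048677 = 4.87%.

4.87%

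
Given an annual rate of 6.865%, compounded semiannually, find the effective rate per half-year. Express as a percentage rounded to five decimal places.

3.43250%

With a nominal annual rate compounded semiannually, the periodic rate is the nominal rate divided by 2.
i = 0.06865 / 2 = 0.0343250 = 3.43250%.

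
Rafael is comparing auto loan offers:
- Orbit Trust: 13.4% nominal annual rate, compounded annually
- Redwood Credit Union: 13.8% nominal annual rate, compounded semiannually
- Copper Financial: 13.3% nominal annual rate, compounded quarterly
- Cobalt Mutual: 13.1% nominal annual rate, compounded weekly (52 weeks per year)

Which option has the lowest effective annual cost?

Orbit Trust

Orbit Trust: compounded annually, EAR = 13.400%
Redwood Credit Union: (1 + 0.138/2)^2 − 1 = 14.276%
Copper Financial: (1 + 0.133/4)^4 − 1 = 13.978%
Cobalt Mutual: (1 + 0.131/52)^52 − 1 = 13.978%
The lowest effective annual rate is Orbit Trust at 13.400%.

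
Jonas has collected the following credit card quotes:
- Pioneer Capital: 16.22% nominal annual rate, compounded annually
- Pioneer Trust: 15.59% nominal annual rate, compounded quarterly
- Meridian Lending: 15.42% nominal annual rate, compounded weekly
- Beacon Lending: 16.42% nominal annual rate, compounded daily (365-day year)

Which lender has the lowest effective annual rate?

Pioneer Capital

Pioneer Capital: compounded annually, EAR = 16.220%
Pioneer Trust: (1 + 0.1559/4)^4 − 1 = 16.525%
Meridian Lending: (1 + 0.1542/52)^52 − 1 = 16.646%
Beacon Lending: (1 + 0.1642/365)^365 − 1 = 17.841%
The lowest effective annual rate is Pioneer Capital at 16.220%.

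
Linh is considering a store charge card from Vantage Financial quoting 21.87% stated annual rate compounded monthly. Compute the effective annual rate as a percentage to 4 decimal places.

24.2010%

EAR = (1 + 0.2187/12)^12 − 1.
= (1 + 0.018225)^12 − 1 = 1.242010 − 1 = 24.2010%.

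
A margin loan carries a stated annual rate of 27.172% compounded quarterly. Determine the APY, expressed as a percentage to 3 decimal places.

EAR = (1 + 0.27172/4)^4 − 1.
= (1 + 0.067930)^4 − 1 = 1.300682 − 1 = 30.068%.

30.068%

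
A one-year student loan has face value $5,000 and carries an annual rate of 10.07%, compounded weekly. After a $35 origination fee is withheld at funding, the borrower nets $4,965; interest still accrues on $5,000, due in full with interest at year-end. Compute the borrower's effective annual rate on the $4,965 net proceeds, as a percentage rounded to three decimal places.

Amount owed after one year: 5,000 × (1 + 0.1007/52)^52 = 5,000 × 1.105837 = $5,529.19.
Effective rate on net proceeds: 5,529.19 / 4,965 − 1 = 0.113633 = 11.363%.

11.363%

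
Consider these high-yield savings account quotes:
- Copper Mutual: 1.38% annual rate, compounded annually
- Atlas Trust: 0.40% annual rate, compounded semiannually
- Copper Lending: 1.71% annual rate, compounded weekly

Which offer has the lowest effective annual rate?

Atlas Trust

Copper Mutual: compounded annually, EAR = 1.380%
Atlas Trust: (1 + 0.0040/2)^2 − 1 = 0.400%
Copper Lending: (1 + 0.0171/52)^52 − 1 = 1.724%
The lowest effective annual rate is Atlas Trust at 0.400%.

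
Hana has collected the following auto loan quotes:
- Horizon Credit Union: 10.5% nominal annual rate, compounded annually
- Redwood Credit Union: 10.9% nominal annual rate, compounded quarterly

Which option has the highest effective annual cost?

Horizon Credit Union: compounded annually, EAR = 10.500%
Redwood Credit Union: (1 + 0.109/4)^4 − 1 = 11.354%
The highest effective annual rate is Redwood Credit Union at 11.354%.

Redwood Credit Union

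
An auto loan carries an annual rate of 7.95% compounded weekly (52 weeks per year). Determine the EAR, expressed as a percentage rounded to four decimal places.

8.2680%

EAR = (1 + 0.0795/52)^52 − 1.
= 1.082680 − 1 = 8.2680%.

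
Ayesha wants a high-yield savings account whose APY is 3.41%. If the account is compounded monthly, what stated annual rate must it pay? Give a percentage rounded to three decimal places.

3.358%

(1 + r/12)^12 − 1 = 0.0341, so 1 + r/12 = 1.0341^(1/12).
r/12 = 0.002798, so r = 0.033578 = 3.358%.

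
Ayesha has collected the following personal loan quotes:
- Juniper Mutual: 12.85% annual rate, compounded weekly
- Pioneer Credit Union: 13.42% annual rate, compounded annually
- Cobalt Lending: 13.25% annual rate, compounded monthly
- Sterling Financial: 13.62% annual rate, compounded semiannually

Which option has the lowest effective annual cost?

Juniper Mutual: (1 + 0.1285/52)^52 − 1 = 13.694%
Pioneer Credit Union: compounded annually, EAR = 13.420%
Cobalt Lending: (1 + 0.1325/12)^12 − 1 = 14.085%
Sterling Financial: (1 + 0.1362/2)^2 − 1 = 14.084%
The lowest effective annual rate is Pioneer Credit Union at 13.420%.

Pioneer Credit Union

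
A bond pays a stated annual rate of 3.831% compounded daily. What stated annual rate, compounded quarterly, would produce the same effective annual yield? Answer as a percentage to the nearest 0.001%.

EAR = (1 + 0.03831/365)^365 − 1 = 0.039051.
Solve (1 + r/4)^4 = 1.039051: r/4 = 1.039051^(1/4) − 1 = 0.009623, so r = 0.038492 = 3.849%.

3.849%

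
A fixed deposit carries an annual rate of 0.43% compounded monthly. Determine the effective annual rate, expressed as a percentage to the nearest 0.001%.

0.431%

EAR = (1 + 0.0043/12)^12 − 1.
= 1.004308 − 1 = 0.431%.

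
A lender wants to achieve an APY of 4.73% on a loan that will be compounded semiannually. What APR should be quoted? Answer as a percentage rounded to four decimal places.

4.6754%

(1 + r/2)^2 − 1 = 0.0473, so 1 + r/2 = 1.0473^(1/2).
r/2 = 0.023377, so r = 0.046754 = 4.6754%.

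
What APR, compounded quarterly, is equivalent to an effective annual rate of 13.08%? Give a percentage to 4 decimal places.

12.4834%

(1 + r/4)^4 − 1 = 0.1308, so 1 + r/4 = 1.1308^(1/4).
r/4 = 0.031208, so r = 0.124834 = 12.4834%.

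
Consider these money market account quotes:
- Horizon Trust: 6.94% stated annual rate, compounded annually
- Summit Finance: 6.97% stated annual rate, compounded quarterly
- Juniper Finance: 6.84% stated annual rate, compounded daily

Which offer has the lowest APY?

Horizon Trust: compounded annually, EAR = 6.940%
Summit Finance: (1 + 0.0697/4)^4 − 1 = 7.154%
Juniper Finance: (1 + 0.0684/365)^365 − 1 = 7.079%
The lowest effective annual rate is Horizon Trust at 6.940%.

Horizon Trust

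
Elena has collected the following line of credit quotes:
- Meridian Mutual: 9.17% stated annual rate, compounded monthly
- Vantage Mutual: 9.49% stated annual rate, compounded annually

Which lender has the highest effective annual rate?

Meridian Mutual

Meridian Mutual: (1 + 0.0917/12)^12 − 1 = 9.565%
Vantage Mutual: compounded annually, EAR = 9.490%
The highest effective annual rate is Meridian Mutual at 9.565%.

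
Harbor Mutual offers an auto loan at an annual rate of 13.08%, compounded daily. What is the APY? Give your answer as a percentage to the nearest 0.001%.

13.971%

EAR = (1 + 0.1308/365)^365 − 1.
= 1.139713 − 1 = 13.971%.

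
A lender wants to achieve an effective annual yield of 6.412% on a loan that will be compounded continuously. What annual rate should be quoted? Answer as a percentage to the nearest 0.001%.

6.215%

Continuous: nominal r satisfies e^r − 1 = 0.06412.
r = ln(1 + 0.06412) = ln(1.06412) = 0.062148 = 6.215%.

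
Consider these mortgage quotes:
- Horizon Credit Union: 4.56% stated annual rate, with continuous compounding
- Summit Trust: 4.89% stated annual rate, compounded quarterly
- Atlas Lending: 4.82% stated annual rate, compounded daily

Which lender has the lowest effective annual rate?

Horizon Credit Union

Horizon Credit Union: e^0.0456 − 1 = 4.666%
Summit Trust: (1 + 0.0489/4)^4 − 1 = 4.980%
Atlas Lending: (1 + 0.0482/365)^365 − 1 = 4.938%
The lowest effective annual rate is Horizon Credit Union at 4.666%.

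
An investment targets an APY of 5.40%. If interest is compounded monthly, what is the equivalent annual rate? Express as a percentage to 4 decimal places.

(1 + r/12)^12 − 1 = 0.0540, so 1 + r/12 = 1.0540^(1/12).
r/12 = 0.004392, so r = 0.052708 = 5.2708%.

5.2708%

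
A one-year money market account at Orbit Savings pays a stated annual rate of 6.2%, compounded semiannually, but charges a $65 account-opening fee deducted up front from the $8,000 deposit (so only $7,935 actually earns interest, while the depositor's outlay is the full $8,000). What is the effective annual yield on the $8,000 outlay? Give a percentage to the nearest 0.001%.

5.432%

Value after one year: 7,935 × (1 + 0.062/2)^2 = 7,935 × 1.062961 = $8,434.60.
Effective yield on the $8,000 outlay: 8,434.60 / 8,000 − 1 = 0.054324 = 5.432%.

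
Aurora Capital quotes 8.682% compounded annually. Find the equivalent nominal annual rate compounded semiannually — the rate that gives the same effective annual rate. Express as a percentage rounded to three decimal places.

Compounded annually, EAR = nominal = 0.086820.
Solve (1 + r/2)^2 = 1.086820: r/2 = 1.086820^(1/2) − 1 = 0.042507, so r = 0.085013 = 8.501%.

8.501%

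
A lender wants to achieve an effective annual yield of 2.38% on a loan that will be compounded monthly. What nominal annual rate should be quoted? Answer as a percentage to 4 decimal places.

2.3544%

(1 + r/12)^12 − 1 = 0.0238, so 1 + r/12 = 1.0238^(1/12).
r/12 = 0.001962, so r = 0.023544 = 2.3544%.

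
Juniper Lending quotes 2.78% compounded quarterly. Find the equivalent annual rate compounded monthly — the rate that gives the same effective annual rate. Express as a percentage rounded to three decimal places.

EAR = (1 + 0.0278/4)^4 − 1 = 0.028091.
Solve (1 + r/12)^12 = 1.028091: r/12 = 1.028091^(1/12) − 1 = 0.002311, so r = 0.027736 = 2.774%.

2.774%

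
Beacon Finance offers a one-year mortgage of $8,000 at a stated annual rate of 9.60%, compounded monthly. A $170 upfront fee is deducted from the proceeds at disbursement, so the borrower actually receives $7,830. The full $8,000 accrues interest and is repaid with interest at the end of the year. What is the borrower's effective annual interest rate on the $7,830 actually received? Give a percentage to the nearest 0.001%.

12.423%

Amount owed after one year: 8,000 × (1 + 0.0960/12)^12 = 8,000 × 1.100339 = $8,802.71.
Effective rate on net proceeds: 8,802.71 / 7,830 − 1 = 0.124229 = 12.423%.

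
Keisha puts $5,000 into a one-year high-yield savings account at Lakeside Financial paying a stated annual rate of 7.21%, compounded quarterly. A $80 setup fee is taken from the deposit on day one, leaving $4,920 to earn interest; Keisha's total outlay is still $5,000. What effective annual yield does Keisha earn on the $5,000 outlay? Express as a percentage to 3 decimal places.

Value after one year: 4,920 × (1 + 0.0721/4)^4 = 4,920 × 1.074073 = $5,284.44.
Effective yield on the $5,000 outlay: 5,284.44 / 5,000 − 1 = 0.056888 = 5.689%.

5.689%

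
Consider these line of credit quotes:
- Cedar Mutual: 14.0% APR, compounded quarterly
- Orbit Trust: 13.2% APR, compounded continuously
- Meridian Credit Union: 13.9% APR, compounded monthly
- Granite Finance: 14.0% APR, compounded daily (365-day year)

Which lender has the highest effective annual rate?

Granite Finance

Cedar Mutual: (1 + 0.140/4)^4 − 1 = 14.752%
Orbit Trust: e^0.132 − 1 = 14.111%
Meridian Credit Union: (1 + 0.139/12)^12 − 1 = 14.821%
Granite Finance: (1 + 0.140/365)^365 − 1 = 15.024%
The highest effective annual rate is Granite Finance at 15.024%.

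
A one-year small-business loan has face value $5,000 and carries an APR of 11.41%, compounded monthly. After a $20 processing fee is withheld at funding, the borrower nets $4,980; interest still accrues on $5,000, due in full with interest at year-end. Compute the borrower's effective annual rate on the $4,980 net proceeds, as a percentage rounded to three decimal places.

Amount owed after one year: 5,000 × (1 + 0.1141/12)^12 = 5,000 × 1.120260 = $5,601.30.
Effective rate on net proceeds: 5,601.30 / 4,980 − 1 = 0.124759 = 12.476%.

12.476%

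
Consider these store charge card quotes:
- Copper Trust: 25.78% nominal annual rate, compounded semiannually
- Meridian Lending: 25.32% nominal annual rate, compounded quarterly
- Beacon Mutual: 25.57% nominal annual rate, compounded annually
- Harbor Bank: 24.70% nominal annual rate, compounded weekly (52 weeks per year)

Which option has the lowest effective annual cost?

Copper Trust: (1 + 0.2578/2)^2 − 1 = 27.442%
Meridian Lending: (1 + 0.2532/4)^4 − 1 = 27.827%
Beacon Mutual: compounded annually, EAR = 25.570%
Harbor Bank: (1 + 0.2470/52)^52 − 1 = 27.943%
The lowest effective annual rate is Beacon Mutual at 25.570%.

Beacon Mutual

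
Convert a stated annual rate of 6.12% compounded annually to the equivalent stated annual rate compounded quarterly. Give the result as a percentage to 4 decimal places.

5.9844%

Compounded annually, EAR = nominal = 0.061200.
Solve (1 + r/4)^4 = 1.061200: r/4 = 1.061200^(1/4) − 1 = 0.014961, so r = 0.059844 = 5.9844%.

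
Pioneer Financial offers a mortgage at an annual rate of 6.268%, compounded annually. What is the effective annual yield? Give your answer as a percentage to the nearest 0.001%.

6.268%

Annual compounding means the effective rate equals the nominal rate: 6.268%.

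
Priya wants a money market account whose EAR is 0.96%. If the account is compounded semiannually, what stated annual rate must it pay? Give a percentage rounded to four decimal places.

(1 + r/2)^2 − 1 = 0.0096, so 1 + r/2 = 1.0096^(1/2).
r/2 = 0.004789, so r = 0.009577 = 0.9577%.

0.9577%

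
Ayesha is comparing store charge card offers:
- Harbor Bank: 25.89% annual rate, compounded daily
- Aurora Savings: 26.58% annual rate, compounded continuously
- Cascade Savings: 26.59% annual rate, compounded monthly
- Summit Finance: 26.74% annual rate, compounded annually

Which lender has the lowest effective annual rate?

Summit Finance

Harbor Bank: (1 + 0.2589/365)^365 − 1 = 29.539%
Aurora Savings: e^0.2658 − 1 = 30.447%
Cascade Savings: (1 + 0.2659/12)^12 − 1 = 30.082%
Summit Finance: compounded annually, EAR = 26.740%
The lowest effective annual rate is Summit Finance at 26.740%.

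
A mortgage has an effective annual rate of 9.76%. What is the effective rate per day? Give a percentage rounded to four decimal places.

0.0255%

The per-day rate i satisfies (1 + i)^365 = 1 + 0.0976.
i = 1.0976^(1/365) − 1 = 0.0002552 = 0.0255%.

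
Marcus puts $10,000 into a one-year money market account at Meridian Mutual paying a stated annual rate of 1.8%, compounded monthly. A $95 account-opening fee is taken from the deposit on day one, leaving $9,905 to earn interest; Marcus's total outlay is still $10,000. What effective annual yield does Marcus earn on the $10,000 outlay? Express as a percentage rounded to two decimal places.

0.85%

Value after one year: 9,905 × (1 + 0.018/12)^12 = 9,905 × 1.018149 = $10,084.77.
Effective yield on the $10,000 outlay: 10,084.77 / 10,000 − 1 = 0.008477 = 0.85%.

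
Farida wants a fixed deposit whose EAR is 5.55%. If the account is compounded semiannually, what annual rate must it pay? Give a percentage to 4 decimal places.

5.4751%

(1 + r/2)^2 − 1 = 0.0555, so 1 + r/2 = 1.0555^(1/2).
r/2 = 0.027375, so r = 0.054751 = 5.4751%.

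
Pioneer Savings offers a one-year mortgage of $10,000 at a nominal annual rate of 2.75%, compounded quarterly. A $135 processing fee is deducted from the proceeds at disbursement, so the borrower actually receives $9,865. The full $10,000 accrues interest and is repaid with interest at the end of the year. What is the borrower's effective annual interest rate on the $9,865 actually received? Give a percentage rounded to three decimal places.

Amount owed after one year: 10,000 × (1 + 0.0275/4)^4 = 10,000 × 1.027785 = $10,277.85.
Effective rate on net proceeds: 10,277.85 / 9,865 − 1 = 0.041850 = 4.185%.

4.185%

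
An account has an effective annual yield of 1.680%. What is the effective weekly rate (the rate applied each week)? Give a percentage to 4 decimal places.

0.0320%

The per-week rate i satisfies (1 + i)^52 = 1 + 0.01680.
i = 1.01680^(1/52) − 1 = 0.0003204 = 0.0320%.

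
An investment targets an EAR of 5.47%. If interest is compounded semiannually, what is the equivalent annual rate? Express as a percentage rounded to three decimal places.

5.397%

(1 + r/2)^2 − 1 = 0.0547, so 1 + r/2 = 1.0547^(1/2).
r/2 = 0.026986, so r = 0.053972 = 5.397%.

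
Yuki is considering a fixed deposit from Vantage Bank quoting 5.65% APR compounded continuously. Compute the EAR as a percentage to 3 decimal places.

With continuous compounding, EAR = e^0.0565 − 1.
e^0.0565 = 1.058127, so EAR = 0.058127 = 5.813%.

5.813%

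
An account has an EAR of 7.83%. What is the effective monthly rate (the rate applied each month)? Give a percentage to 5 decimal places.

The per-month rate i satisfies (1 + i)^12 = 1 + 0.0783.
i = 1.0783^(1/12) − 1 = 0.0063019 = 0.63019%.

0.63019%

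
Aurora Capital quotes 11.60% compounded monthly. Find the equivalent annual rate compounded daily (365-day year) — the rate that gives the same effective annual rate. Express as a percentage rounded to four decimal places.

EAR = (1 + 0.1160/12)^12 − 1 = 0.122370.
Solve (1 + r/365)^365 = 1.122370: r/365 = 1.122370^(1/365) − 1 = 0.000316, so r = 0.115461 = 11.5461%.

11.5461%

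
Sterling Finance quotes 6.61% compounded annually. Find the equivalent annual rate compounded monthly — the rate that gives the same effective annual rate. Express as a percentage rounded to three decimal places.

Compounded annually, EAR = nominal = 0.066100.
Solve (1 + r/12)^12 = 1.066100: r/12 = 1.066100^(1/12) − 1 = 0.005348, so r = 0.064178 = 6.418%.

6.418%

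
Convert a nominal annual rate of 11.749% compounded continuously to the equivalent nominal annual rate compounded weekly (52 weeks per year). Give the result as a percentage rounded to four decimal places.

EAR under continuous compounding: e^0.11749 − 1 = 0.124670.
Solve (1 + r/52)^52 = 1.124670: r/52 = 1.124670^(1/52) − 1 = 0.002262, so r = 0.117623 = 11.7623%.

11.7623%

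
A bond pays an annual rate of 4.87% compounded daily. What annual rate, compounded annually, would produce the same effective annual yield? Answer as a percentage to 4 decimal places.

4.9902%

EAR = (1 + 0.0487/365)^365 − 1 = 0.049902.
Compounded annually, the equivalent nominal rate is the EAR itself: 4.9902%.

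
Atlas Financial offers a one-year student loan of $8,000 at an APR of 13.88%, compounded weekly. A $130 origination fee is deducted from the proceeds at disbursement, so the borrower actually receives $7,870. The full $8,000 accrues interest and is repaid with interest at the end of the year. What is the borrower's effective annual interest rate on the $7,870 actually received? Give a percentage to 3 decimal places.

Amount owed after one year: 8,000 × (1 + 0.1388/52)^52 = 8,000 × 1.148682 = $9,189.45.
Effective rate on net proceeds: 9,189.45 / 7,870 − 1 = 0.167656 = 16.766%.

16.766%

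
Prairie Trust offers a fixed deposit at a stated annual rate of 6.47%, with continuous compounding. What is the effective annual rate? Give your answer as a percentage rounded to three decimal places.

With continuous compounding, EAR = e^0.0647 − 1.
e^0.0647 = 1.066839, so EAR = 0.066839 = 6.684%.

6.684%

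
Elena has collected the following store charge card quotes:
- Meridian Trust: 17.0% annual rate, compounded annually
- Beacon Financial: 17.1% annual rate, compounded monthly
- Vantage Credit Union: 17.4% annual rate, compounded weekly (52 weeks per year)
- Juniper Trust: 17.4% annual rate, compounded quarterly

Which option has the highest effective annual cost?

Meridian Trust: compounded annually, EAR = 17.000%
Beacon Financial: (1 + 0.171/12)^12 − 1 = 18.506%
Vantage Credit Union: (1 + 0.174/52)^52 − 1 = 18.971%
Juniper Trust: (1 + 0.174/4)^4 − 1 = 18.569%
The highest effective annual rate is Vantage Credit Union at 18.971%.

Vantage Credit Union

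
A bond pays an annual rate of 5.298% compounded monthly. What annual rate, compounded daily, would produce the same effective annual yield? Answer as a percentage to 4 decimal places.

EAR = (1 + 0.05298/12)^12 − 1 = 0.054286.
Solve (1 + r/365)^365 = 1.054286: r/365 = 1.054286^(1/365) − 1 = 0.000145, so r = 0.052867 = 5.2867%.

5.2867%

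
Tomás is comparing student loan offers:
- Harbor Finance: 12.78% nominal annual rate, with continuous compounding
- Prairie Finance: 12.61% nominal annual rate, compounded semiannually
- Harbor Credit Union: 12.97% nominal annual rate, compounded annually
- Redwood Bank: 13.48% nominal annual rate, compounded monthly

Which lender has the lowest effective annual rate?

Harbor Finance: e^0.1278 − 1 = 13.633%
Prairie Finance: (1 + 0.1261/2)^2 − 1 = 13.008%
Harbor Credit Union: compounded annually, EAR = 12.970%
Redwood Bank: (1 + 0.1348/12)^12 − 1 = 14.345%
The lowest effective annual rate is Harbor Credit Union at 12.970%.

Harbor Credit Union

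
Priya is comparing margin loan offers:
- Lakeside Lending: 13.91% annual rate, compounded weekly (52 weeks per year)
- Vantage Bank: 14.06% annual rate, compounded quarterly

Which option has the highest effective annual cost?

Lakeside Lending

Lakeside Lending: (1 + 0.1391/52)^52 − 1 = 14.903%
Vantage Bank: (1 + 0.1406/4)^4 − 1 = 14.819%
The highest effective annual rate is Lakeside Lending at 14.903%.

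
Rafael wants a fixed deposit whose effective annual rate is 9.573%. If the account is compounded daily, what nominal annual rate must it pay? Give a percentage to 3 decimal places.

9.143%

(1 + r/365)^365 − 1 = 0.09573, so 1 + r/365 = 1.09573^(1/365).
r/365 = 0.000250, so r = 0.091432 = 9.143%.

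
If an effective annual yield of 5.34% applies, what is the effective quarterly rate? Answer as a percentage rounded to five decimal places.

1.30907%

The per-quarter rate i satisfies (1 + i)^4 = 1 + 0.0534.
i = 1.0534^(1/4) − 1 = 0.0130907 = 1.30907%.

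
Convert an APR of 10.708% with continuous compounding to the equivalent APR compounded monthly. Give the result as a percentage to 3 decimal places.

10.756%

EAR under continuous compounding: e^0.10708 − 1 = 0.113023.
Solve (1 + r/12)^12 = 1.113023: r/12 = 1.113023^(1/12) − 1 = 0.008963, so r = 0.107559 = 10.756%.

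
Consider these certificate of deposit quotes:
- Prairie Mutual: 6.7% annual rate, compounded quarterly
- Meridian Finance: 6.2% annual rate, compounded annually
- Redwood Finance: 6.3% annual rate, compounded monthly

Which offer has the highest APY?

Prairie Mutual: (1 + 0.067/4)^4 − 1 = 6.870%
Meridian Finance: compounded annually, EAR = 6.200%
Redwood Finance: (1 + 0.063/12)^12 − 1 = 6.485%
The highest effective annual rate is Prairie Mutual at 6.870%.

Prairie Mutual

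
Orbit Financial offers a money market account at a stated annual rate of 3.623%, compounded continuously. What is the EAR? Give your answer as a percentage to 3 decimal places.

3.689%

With continuous compounding, EAR = e^0.03623 − 1.
e^0.03623 = 1.036894, so EAR = 0.036894 = 3.689%.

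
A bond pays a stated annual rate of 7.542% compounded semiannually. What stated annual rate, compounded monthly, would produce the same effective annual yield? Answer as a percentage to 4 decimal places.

EAR = (1 + 0.07542/2)^2 − 1 = 0.076842.
Solve (1 + r/12)^12 = 1.076842: r/12 = 1.076842^(1/12) − 1 = 0.006188, so r = 0.074262 = 7.4262%.

7.4262%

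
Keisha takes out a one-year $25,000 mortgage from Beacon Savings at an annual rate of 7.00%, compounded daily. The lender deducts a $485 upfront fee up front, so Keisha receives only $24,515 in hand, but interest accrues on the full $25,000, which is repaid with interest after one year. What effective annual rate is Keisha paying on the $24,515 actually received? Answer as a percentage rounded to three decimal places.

Amount owed after one year: 25,000 × (1 + 0.0700/365)^365 = 25,000 × 1.072501 = $26,812.52.
Effective rate on net proceeds: 26,812.52 / 24,515 − 1 = 0.093719 = 9.372%.

9.372%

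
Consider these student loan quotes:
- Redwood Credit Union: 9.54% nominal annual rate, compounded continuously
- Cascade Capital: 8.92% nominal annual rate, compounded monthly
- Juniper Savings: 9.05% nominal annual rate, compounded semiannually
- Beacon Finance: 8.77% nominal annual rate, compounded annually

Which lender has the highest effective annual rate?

Redwood Credit Union: e^0.0954 − 1 = 10.010%
Cascade Capital: (1 + 0.0892/12)^12 − 1 = 9.294%
Juniper Savings: (1 + 0.0905/2)^2 − 1 = 9.255%
Beacon Finance: compounded annually, EAR = 8.770%
The highest effective annual rate is Redwood Credit Union at 10.010%.

Redwood Credit Union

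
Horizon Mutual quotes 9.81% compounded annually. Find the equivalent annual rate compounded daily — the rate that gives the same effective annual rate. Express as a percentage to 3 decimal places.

Compounded annually, EAR = nominal = 0.098100.
Solve (1 + r/365)^365 = 1.098100: r/365 = 1.098100^(1/365) − 1 = 0.000256, so r = 0.093593 = 9.359%.

9.359%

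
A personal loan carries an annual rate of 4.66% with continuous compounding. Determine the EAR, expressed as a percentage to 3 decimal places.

With continuous compounding, EAR = e^0.0466 − 1.
e^0.0466 = 1.047703, so EAR = 0.047703 = 4.770%.

4.770%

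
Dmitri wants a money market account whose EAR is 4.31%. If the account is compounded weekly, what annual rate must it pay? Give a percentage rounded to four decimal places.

4.2214%

(1 + r/52)^52 − 1 = 0.0431, so 1 + r/52 = 1.0431^(1/52).
r/52 = 0.000812, so r = 0.042214 = 4.2214%.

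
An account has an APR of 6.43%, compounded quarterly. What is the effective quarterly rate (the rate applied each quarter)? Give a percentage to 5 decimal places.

With a nominal annual rate compounded quarterly, the periodic rate is the nominal rate divided by 4.
i = 0.0643 / 4 = 0.0160750 = 1.60750%.

1.60750%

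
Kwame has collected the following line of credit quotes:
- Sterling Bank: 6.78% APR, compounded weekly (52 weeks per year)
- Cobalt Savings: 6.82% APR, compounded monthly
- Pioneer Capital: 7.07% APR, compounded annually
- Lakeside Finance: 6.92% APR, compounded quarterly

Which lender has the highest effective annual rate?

Sterling Bank: (1 + 0.0678/52)^52 − 1 = 7.010%
Cobalt Savings: (1 + 0.0682/12)^12 − 1 = 7.037%
Pioneer Capital: compounded annually, EAR = 7.070%
Lakeside Finance: (1 + 0.0692/4)^4 − 1 = 7.102%
The highest effective annual rate is Lakeside Finance at 7.102%.

Lakeside Finance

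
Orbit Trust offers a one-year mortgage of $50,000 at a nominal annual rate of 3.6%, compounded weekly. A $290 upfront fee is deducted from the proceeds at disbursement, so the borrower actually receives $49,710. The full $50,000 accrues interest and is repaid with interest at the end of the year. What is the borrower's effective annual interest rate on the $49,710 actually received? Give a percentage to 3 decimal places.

4.269%

Amount owed after one year: 50,000 × (1 + 0.036/52)^52 = 50,000 × 1.036643 = $51,832.15.
Effective rate on net proceeds: 51,832.15 / 49,710 − 1 = 0.042691 = 4.269%.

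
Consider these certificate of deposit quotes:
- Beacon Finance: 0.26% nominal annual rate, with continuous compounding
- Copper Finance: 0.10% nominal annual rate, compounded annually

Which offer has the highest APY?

Beacon Finance

Beacon Finance: e^0.0026 − 1 = 0.260%
Copper Finance: compounded annually, EAR = 0.100%
The highest effective annual rate is Beacon Finance at 0.260%.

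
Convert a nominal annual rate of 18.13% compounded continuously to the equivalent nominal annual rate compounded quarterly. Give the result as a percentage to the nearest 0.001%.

EAR under continuous compounding: e^0.1813 − 1 = 0.198775.
Solve (1 + r/4)^4 = 1.198775: r/4 = 1.198775^(1/4) − 1 = 0.046368, so r = 0.185471 = 18.547%.

18.547%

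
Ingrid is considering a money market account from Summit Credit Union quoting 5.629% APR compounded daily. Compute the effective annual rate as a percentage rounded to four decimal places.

5.7900%

EAR = (1 + 0.05629/365)^365 − 1.
= 1.057900 − 1 = 5.7900%.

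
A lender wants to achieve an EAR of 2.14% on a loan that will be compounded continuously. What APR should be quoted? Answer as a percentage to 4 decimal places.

Continuous: nominal r satisfies e^r − 1 = 0.0214.
r = ln(1 + 0.0214) = ln(1.0214) = 0.021174 = 2.1174%.

2.1174%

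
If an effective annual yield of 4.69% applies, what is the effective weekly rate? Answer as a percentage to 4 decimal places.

The per-week rate i satisfies (1 + i)^52 = 1 + 0.0469.
i = 1.0469^(1/52) − 1 = 0.0008818 = 0.0882%.

0.0882%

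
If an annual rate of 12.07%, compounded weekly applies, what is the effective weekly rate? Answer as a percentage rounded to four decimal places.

0.2321%

With a nominal annual rate compounded weekly, the periodic rate is the nominal rate divided by 52.
i = 0.1207 / 52 = 0.0023212 = 0.2321%.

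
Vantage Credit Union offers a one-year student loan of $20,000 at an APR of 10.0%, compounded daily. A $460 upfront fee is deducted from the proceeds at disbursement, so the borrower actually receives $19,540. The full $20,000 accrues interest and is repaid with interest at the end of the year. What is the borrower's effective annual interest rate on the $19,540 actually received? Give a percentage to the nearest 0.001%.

13.117%

Amount owed after one year: 20,000 × (1 + 0.100/365)^365 = 20,000 × 1.105156 = $22,103.12.
Effective rate on net proceeds: 22,103.12 / 19,540 − 1 = 0.131173 = 13.117%.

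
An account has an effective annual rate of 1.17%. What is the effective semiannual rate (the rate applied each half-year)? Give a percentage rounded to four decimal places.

The per-half-year rate i satisfies (1 + i)^2 = 1 + 0.0117.
i = 1.0117^(1/2) − 1 = 0.0058330 = 0.5833%.

0.5833%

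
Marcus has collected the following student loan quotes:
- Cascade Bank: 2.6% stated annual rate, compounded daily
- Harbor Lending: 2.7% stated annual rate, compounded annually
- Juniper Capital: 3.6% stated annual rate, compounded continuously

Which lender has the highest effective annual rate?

Cascade Bank: (1 + 0.026/365)^365 − 1 = 2.634%
Harbor Lending: compounded annually, EAR = 2.700%
Juniper Capital: e^0.036 − 1 = 3.666%
The highest effective annual rate is Juniper Capital at 3.666%.

Juniper Capital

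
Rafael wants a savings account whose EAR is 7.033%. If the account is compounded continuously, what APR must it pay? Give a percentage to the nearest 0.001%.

6.797%

Continuous: nominal r satisfies e^r − 1 = 0.07033.
r = ln(1 + 0.07033) = ln(1.07033) = 0.067967 = 6.797%.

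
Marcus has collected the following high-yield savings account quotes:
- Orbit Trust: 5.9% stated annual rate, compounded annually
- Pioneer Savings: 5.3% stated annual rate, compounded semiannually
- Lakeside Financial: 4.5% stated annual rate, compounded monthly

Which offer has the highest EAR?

Orbit Trust

Orbit Trust: compounded annually, EAR = 5.900%
Pioneer Savings: (1 + 0.053/2)^2 − 1 = 5.370%
Lakeside Financial: (1 + 0.045/12)^12 − 1 = 4.594%
The highest effective annual rate is Orbit Trust at 5.900%.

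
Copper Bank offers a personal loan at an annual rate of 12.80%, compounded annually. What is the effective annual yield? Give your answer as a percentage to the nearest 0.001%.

Annual compounding means the effective rate equals the nominal rate: 12.800%.

12.800%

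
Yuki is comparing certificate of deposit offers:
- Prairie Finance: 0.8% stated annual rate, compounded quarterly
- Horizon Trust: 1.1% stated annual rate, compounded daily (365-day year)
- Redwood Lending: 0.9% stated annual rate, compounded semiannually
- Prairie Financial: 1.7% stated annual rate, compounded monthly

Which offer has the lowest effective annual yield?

Prairie Finance: (1 + 0.008/4)^4 − 1 = 0.802%
Horizon Trust: (1 + 0.011/365)^365 − 1 = 1.106%
Redwood Lending: (1 + 0.009/2)^2 − 1 = 0.902%
Prairie Financial: (1 + 0.017/12)^12 − 1 = 1.713%
The lowest effective annual rate is Prairie Finance at 0.802%.

Prairie Finance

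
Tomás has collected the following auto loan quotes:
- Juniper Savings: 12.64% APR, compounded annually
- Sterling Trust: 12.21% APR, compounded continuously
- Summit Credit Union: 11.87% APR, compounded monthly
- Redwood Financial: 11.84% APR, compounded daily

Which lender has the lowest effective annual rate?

Juniper Savings: compounded annually, EAR = 12.640%
Sterling Trust: e^0.1221 − 1 = 12.987%
Summit Credit Union: (1 + 0.1187/12)^12 − 1 = 12.538%
Redwood Financial: (1 + 0.1184/365)^365 − 1 = 12.567%
The lowest effective annual rate is Summit Credit Union at 12.538%.

Summit Credit Union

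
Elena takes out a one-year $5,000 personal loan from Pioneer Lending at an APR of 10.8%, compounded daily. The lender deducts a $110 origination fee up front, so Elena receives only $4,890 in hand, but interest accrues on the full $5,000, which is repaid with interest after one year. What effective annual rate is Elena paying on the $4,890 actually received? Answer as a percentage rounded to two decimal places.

13.91%

Amount owed after one year: 5,000 × (1 + 0.108/365)^365 = 5,000 × 1.114030 = $5,570.15.
Effective rate on net proceeds: 5,570.15 / 4,890 − 1 = 0.139090 = 13.91%.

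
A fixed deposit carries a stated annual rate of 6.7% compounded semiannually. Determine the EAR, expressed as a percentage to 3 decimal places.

EAR = (1 + 0.067/2)^2 − 1.
= (1 + 0.033500)^2 − 1 = 1.068122 − 1 = 6.812%.

6.812%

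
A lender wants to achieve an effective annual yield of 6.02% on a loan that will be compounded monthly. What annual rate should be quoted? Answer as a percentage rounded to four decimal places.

5.8600%

(1 + r/12)^12 − 1 = 0.0602, so 1 + r/12 = 1.0602^(1/12).
r/12 = 0.004883, so r = 0.058600 = 5.8600%.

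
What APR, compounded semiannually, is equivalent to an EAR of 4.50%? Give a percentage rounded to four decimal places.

4.4505%

(1 + r/2)^2 − 1 = 0.0450, so 1 + r/2 = 1.0450^(1/2).
r/2 = 0.022252, so r = 0.044505 = 4.4505%.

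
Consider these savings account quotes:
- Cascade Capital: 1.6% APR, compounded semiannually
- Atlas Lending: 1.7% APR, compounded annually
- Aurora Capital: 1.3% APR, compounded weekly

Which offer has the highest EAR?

Cascade Capital: (1 + 0.016/2)^2 − 1 = 1.606%
Atlas Lending: compounded annually, EAR = 1.700%
Aurora Capital: (1 + 0.013/52)^52 − 1 = 1.308%
The highest effective annual rate is Atlas Lending at 1.700%.

Atlas Lending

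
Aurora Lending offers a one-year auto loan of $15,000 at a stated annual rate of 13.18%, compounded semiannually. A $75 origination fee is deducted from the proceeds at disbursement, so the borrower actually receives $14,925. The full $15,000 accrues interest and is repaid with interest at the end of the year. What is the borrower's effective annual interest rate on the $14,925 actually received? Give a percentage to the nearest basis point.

Amount owed after one year: 15,000 × (1 + 0.1318/2)^2 = 15,000 × 1.136143 = $17,042.14.
Effective rate on net proceeds: 17,042.14 / 14,925 − 1 = 0.141852 = 14.19%.

14.19%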